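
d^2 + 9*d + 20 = (d + 4)*(d + 5)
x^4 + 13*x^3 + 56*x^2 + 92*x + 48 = (x + 1)*(x + 2)*(x + 4)*(x + 6)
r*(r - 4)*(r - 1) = r^3 - 5*r^2 + 4*r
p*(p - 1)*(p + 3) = p^3 + 2*p^2 - 3*p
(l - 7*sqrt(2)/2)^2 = l^2 - 7*sqrt(2)*l + 49/2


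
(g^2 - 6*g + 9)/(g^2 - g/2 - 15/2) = 2*(g - 3)/(2*g + 5)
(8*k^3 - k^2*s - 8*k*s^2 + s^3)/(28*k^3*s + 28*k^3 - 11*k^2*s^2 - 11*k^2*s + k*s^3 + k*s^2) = (8*k^3 - k^2*s - 8*k*s^2 + s^3)/(k*(28*k^2*s + 28*k^2 - 11*k*s^2 - 11*k*s + s^3 + s^2))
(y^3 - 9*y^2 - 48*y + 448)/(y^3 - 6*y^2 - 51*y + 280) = (y - 8)/(y - 5)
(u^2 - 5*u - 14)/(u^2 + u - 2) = (u - 7)/(u - 1)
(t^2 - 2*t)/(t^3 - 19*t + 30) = t/(t^2 + 2*t - 15)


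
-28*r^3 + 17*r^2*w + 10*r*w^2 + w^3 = (-r + w)*(4*r + w)*(7*r + w)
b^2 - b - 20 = (b - 5)*(b + 4)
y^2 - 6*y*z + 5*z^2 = (y - 5*z)*(y - z)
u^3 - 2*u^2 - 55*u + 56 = (u - 8)*(u - 1)*(u + 7)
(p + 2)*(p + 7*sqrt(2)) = p^2 + 2*p + 7*sqrt(2)*p + 14*sqrt(2)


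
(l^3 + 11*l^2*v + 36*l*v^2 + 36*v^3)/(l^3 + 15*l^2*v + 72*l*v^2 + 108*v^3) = (l + 2*v)/(l + 6*v)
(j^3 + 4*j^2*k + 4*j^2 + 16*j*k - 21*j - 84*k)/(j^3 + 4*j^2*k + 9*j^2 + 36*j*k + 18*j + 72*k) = (j^2 + 4*j - 21)/(j^2 + 9*j + 18)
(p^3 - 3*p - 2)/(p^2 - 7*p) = (p^3 - 3*p - 2)/(p*(p - 7))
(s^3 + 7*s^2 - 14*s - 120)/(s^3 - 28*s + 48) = (s + 5)/(s - 2)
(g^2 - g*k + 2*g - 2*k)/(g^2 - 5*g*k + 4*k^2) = (g + 2)/(g - 4*k)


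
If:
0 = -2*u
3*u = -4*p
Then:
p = 0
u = 0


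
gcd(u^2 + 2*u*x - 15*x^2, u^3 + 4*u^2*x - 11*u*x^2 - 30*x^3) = -u^2 - 2*u*x + 15*x^2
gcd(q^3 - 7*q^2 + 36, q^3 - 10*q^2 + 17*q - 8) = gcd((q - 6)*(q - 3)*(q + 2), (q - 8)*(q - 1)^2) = 1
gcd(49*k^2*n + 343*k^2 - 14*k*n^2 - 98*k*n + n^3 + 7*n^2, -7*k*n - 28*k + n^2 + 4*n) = 7*k - n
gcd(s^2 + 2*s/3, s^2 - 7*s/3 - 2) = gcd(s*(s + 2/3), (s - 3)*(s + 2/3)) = s + 2/3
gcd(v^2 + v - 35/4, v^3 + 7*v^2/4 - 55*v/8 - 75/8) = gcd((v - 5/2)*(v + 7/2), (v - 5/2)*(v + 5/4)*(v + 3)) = v - 5/2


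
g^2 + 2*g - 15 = (g - 3)*(g + 5)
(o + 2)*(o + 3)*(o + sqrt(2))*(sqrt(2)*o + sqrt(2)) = sqrt(2)*o^4 + 2*o^3 + 6*sqrt(2)*o^3 + 12*o^2 + 11*sqrt(2)*o^2 + 6*sqrt(2)*o + 22*o + 12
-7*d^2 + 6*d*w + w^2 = (-d + w)*(7*d + w)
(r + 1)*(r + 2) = r^2 + 3*r + 2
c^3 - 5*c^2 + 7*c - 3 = (c - 3)*(c - 1)^2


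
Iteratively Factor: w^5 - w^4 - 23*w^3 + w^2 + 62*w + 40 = (w + 1)*(w^4 - 2*w^3 - 21*w^2 + 22*w + 40) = (w - 5)*(w + 1)*(w^3 + 3*w^2 - 6*w - 8) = (w - 5)*(w - 2)*(w + 1)*(w^2 + 5*w + 4) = (w - 5)*(w - 2)*(w + 1)^2*(w + 4)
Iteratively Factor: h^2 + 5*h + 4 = (h + 4)*(h + 1)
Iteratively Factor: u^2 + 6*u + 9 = (u + 3)*(u + 3)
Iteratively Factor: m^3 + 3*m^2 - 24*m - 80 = (m + 4)*(m^2 - m - 20) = (m + 4)^2*(m - 5)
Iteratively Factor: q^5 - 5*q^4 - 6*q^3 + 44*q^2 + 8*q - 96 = (q - 2)*(q^4 - 3*q^3 - 12*q^2 + 20*q + 48) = (q - 3)*(q - 2)*(q^3 - 12*q - 16) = (q - 4)*(q - 3)*(q - 2)*(q^2 + 4*q + 4) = (q - 4)*(q - 3)*(q - 2)*(q + 2)*(q + 2)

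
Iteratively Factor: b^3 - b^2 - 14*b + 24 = (b - 2)*(b^2 + b - 12) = (b - 2)*(b + 4)*(b - 3)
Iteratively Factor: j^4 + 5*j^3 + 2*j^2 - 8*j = (j - 1)*(j^3 + 6*j^2 + 8*j) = j*(j - 1)*(j^2 + 6*j + 8) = j*(j - 1)*(j + 4)*(j + 2)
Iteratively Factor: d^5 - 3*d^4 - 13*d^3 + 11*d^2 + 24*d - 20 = (d + 2)*(d^4 - 5*d^3 - 3*d^2 + 17*d - 10) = (d - 1)*(d + 2)*(d^3 - 4*d^2 - 7*d + 10) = (d - 5)*(d - 1)*(d + 2)*(d^2 + d - 2) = (d - 5)*(d - 1)^2*(d + 2)*(d + 2)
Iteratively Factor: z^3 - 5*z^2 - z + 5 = (z - 1)*(z^2 - 4*z - 5) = (z - 1)*(z + 1)*(z - 5)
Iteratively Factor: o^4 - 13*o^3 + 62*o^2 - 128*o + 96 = (o - 4)*(o^3 - 9*o^2 + 26*o - 24) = (o - 4)*(o - 3)*(o^2 - 6*o + 8) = (o - 4)*(o - 3)*(o - 2)*(o - 4)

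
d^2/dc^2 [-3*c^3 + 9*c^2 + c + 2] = 18 - 18*c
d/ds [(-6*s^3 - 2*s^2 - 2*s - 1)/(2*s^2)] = (-3*s^3 + s + 1)/s^3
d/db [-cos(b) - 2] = sin(b)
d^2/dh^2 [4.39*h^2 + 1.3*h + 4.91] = 8.78000000000000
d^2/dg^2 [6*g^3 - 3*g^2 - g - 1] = 36*g - 6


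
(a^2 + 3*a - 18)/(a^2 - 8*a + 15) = (a + 6)/(a - 5)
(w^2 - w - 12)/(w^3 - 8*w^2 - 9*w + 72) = (w - 4)/(w^2 - 11*w + 24)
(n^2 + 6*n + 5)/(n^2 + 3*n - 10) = (n + 1)/(n - 2)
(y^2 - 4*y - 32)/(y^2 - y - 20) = (y - 8)/(y - 5)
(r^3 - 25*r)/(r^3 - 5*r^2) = (r + 5)/r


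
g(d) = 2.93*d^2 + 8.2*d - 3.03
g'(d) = 5.86*d + 8.2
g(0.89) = 6.59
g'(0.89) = 13.42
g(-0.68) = -7.25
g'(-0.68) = 4.22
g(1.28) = 12.27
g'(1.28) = 15.70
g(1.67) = 18.84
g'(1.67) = 17.99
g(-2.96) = -1.63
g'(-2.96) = -9.15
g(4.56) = 95.29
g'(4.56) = 34.92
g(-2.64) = -4.26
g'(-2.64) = -7.27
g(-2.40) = -5.83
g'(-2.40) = -5.86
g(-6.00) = 53.25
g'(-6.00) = -26.96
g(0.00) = -3.03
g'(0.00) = 8.20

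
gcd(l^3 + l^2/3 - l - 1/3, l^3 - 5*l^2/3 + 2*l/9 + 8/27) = l + 1/3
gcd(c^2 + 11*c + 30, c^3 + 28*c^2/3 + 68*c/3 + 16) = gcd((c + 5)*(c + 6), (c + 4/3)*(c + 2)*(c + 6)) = c + 6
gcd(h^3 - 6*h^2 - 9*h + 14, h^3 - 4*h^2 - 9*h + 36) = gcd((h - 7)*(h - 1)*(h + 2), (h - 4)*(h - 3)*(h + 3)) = 1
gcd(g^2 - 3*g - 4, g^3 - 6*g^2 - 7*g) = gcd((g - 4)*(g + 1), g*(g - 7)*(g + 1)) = g + 1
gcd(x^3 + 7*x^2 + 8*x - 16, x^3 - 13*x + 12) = x^2 + 3*x - 4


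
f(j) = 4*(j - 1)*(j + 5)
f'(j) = 8*j + 16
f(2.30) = 37.96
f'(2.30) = 34.40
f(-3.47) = -27.36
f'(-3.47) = -11.76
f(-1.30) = -34.04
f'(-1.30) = 5.60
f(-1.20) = -33.44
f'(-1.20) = 6.40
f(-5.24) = 5.99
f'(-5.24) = -25.92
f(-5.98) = 27.36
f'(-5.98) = -31.84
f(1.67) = 17.88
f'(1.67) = 29.36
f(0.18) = -16.99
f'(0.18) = 17.44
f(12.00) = 748.00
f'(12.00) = 112.00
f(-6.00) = 28.00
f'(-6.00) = -32.00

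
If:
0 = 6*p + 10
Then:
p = -5/3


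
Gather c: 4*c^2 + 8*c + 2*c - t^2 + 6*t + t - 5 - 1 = 4*c^2 + 10*c - t^2 + 7*t - 6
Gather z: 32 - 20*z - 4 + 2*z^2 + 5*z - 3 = 2*z^2 - 15*z + 25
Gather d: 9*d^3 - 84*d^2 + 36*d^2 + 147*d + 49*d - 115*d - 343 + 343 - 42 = 9*d^3 - 48*d^2 + 81*d - 42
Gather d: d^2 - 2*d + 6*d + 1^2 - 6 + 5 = d^2 + 4*d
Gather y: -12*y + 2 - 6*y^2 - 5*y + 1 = -6*y^2 - 17*y + 3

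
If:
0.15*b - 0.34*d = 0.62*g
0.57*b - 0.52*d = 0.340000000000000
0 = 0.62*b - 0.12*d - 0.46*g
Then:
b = 0.13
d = -0.51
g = 0.31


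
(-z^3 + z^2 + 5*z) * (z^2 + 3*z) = -z^5 - 2*z^4 + 8*z^3 + 15*z^2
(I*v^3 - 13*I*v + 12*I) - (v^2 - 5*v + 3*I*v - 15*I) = I*v^3 - v^2 + 5*v - 16*I*v + 27*I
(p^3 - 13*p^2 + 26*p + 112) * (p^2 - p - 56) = p^5 - 14*p^4 - 17*p^3 + 814*p^2 - 1568*p - 6272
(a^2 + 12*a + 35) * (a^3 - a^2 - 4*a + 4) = a^5 + 11*a^4 + 19*a^3 - 79*a^2 - 92*a + 140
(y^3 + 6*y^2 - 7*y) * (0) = 0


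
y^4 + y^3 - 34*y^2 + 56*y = y*(y - 4)*(y - 2)*(y + 7)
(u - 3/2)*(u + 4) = u^2 + 5*u/2 - 6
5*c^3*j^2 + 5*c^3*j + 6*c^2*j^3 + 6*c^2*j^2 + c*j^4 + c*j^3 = j*(c + j)*(5*c + j)*(c*j + c)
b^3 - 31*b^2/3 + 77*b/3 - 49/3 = (b - 7)*(b - 7/3)*(b - 1)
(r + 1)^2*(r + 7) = r^3 + 9*r^2 + 15*r + 7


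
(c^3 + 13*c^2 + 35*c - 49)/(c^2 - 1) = (c^2 + 14*c + 49)/(c + 1)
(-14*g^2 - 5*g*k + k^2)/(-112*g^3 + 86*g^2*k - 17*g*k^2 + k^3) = (2*g + k)/(16*g^2 - 10*g*k + k^2)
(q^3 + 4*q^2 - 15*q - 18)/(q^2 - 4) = (q^3 + 4*q^2 - 15*q - 18)/(q^2 - 4)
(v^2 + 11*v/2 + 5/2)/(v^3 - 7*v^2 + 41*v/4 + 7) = 2*(v + 5)/(2*v^2 - 15*v + 28)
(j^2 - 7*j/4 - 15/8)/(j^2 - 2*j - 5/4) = (4*j + 3)/(2*(2*j + 1))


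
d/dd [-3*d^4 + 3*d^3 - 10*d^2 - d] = -12*d^3 + 9*d^2 - 20*d - 1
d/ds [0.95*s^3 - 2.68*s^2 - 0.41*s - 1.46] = 2.85*s^2 - 5.36*s - 0.41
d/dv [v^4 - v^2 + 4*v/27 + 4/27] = 4*v^3 - 2*v + 4/27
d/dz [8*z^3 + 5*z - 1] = 24*z^2 + 5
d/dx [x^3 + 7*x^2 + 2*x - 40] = 3*x^2 + 14*x + 2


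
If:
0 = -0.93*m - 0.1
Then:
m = -0.11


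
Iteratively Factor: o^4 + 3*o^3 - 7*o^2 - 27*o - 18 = (o - 3)*(o^3 + 6*o^2 + 11*o + 6) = (o - 3)*(o + 1)*(o^2 + 5*o + 6) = (o - 3)*(o + 1)*(o + 2)*(o + 3)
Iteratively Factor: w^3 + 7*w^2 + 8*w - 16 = (w + 4)*(w^2 + 3*w - 4) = (w + 4)^2*(w - 1)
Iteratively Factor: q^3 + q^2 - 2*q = (q)*(q^2 + q - 2) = q*(q - 1)*(q + 2)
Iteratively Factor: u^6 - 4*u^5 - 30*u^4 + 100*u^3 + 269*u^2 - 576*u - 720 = (u + 1)*(u^5 - 5*u^4 - 25*u^3 + 125*u^2 + 144*u - 720) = (u - 4)*(u + 1)*(u^4 - u^3 - 29*u^2 + 9*u + 180) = (u - 4)*(u + 1)*(u + 4)*(u^3 - 5*u^2 - 9*u + 45) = (u - 5)*(u - 4)*(u + 1)*(u + 4)*(u^2 - 9) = (u - 5)*(u - 4)*(u + 1)*(u + 3)*(u + 4)*(u - 3)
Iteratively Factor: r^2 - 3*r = (r)*(r - 3)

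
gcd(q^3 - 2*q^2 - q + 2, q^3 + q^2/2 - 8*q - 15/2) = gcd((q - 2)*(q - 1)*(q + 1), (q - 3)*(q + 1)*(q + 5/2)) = q + 1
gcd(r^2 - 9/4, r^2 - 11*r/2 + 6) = r - 3/2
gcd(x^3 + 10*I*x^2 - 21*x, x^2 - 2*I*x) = x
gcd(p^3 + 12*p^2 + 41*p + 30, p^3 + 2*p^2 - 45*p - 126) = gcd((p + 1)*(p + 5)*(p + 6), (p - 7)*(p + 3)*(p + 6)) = p + 6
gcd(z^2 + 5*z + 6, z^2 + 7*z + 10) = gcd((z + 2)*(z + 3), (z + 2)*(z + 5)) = z + 2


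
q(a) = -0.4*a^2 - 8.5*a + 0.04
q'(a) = -0.8*a - 8.5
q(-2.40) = 18.14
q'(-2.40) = -6.58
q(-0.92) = 7.52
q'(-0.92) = -7.76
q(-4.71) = 31.20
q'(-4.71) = -4.73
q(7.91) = -92.22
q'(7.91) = -14.83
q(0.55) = -4.76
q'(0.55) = -8.94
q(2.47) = -23.40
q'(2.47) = -10.48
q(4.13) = -41.89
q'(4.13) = -11.80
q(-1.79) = 13.97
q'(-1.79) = -7.07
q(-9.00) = 44.14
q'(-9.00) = -1.30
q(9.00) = -108.86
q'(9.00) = -15.70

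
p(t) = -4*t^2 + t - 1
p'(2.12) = -15.96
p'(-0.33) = 3.64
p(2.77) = -28.92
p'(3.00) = -23.00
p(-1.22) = -8.17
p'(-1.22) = 10.76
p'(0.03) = 0.76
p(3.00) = -34.00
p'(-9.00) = 73.00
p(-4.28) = -78.55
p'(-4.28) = 35.24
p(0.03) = -0.97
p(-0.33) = -1.77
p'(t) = 1 - 8*t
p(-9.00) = -334.00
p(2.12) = -16.86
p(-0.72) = -3.79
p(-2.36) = -25.64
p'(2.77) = -21.16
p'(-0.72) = 6.76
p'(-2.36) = 19.88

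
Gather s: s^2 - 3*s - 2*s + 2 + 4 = s^2 - 5*s + 6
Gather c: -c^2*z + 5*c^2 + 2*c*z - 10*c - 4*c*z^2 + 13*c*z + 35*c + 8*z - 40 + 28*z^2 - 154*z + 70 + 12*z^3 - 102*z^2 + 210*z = c^2*(5 - z) + c*(-4*z^2 + 15*z + 25) + 12*z^3 - 74*z^2 + 64*z + 30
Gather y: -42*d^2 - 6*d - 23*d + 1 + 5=-42*d^2 - 29*d + 6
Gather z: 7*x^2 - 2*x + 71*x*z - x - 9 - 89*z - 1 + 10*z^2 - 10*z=7*x^2 - 3*x + 10*z^2 + z*(71*x - 99) - 10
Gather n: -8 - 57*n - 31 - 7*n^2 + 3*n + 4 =-7*n^2 - 54*n - 35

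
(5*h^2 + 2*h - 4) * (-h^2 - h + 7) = -5*h^4 - 7*h^3 + 37*h^2 + 18*h - 28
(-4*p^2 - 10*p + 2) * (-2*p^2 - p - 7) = 8*p^4 + 24*p^3 + 34*p^2 + 68*p - 14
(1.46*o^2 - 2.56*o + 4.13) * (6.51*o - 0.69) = 9.5046*o^3 - 17.673*o^2 + 28.6527*o - 2.8497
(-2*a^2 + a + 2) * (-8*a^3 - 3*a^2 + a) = 16*a^5 - 2*a^4 - 21*a^3 - 5*a^2 + 2*a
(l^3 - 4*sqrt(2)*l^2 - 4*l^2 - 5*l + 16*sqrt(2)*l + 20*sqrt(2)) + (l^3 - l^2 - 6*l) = 2*l^3 - 4*sqrt(2)*l^2 - 5*l^2 - 11*l + 16*sqrt(2)*l + 20*sqrt(2)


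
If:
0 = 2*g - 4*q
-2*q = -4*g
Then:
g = 0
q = 0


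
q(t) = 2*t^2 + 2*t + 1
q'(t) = 4*t + 2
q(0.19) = 1.45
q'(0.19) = 2.76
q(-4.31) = 29.53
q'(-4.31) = -15.24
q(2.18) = 14.86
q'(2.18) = 10.72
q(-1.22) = 1.54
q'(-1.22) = -2.88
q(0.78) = 3.78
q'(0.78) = 5.12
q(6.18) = 89.74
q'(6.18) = 26.72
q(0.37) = 2.01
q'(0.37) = 3.48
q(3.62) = 34.45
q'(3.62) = 16.48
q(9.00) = 181.00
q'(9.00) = 38.00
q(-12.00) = 265.00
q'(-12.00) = -46.00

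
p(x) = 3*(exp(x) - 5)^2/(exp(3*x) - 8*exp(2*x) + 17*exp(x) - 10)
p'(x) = 3*(exp(x) - 5)^2*(-3*exp(3*x) + 16*exp(2*x) - 17*exp(x))/(exp(3*x) - 8*exp(2*x) + 17*exp(x) - 10)^2 + 6*(exp(x) - 5)*exp(x)/(exp(3*x) - 8*exp(2*x) + 17*exp(x) - 10)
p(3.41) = 0.09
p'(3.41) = -0.08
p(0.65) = 119.67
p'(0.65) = 2389.37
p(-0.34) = -34.65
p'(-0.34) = -98.95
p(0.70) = -642.58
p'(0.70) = 95800.03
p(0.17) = 75.81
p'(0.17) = -398.15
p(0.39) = 42.37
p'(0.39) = -29.31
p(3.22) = 0.11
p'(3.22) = -0.10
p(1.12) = -2.64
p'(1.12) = 15.70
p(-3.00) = -8.01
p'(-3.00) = -0.54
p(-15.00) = -7.50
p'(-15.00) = 0.00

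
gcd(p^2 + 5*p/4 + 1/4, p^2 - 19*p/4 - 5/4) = p + 1/4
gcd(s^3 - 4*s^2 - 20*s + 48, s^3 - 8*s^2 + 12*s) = s^2 - 8*s + 12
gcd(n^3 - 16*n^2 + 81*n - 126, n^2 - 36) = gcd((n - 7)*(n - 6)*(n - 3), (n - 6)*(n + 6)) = n - 6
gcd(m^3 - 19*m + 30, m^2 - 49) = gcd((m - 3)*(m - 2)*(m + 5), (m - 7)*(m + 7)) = 1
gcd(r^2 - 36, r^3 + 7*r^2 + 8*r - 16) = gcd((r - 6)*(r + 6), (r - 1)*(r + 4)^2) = 1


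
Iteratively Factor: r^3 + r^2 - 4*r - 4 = (r + 1)*(r^2 - 4) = (r - 2)*(r + 1)*(r + 2)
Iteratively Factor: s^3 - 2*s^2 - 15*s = (s)*(s^2 - 2*s - 15) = s*(s - 5)*(s + 3)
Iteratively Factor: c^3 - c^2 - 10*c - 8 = (c + 2)*(c^2 - 3*c - 4) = (c - 4)*(c + 2)*(c + 1)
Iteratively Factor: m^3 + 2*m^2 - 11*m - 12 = (m + 1)*(m^2 + m - 12) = (m - 3)*(m + 1)*(m + 4)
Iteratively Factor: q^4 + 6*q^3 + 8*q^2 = (q + 2)*(q^3 + 4*q^2) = q*(q + 2)*(q^2 + 4*q) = q^2*(q + 2)*(q + 4)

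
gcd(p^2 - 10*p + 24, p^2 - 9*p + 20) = p - 4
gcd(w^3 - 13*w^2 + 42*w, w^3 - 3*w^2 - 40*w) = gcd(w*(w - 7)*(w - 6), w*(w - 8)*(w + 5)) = w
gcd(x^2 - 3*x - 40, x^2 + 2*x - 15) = x + 5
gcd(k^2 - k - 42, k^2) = 1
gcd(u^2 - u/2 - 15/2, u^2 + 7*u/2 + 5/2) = u + 5/2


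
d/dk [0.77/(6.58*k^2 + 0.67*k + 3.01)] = (-10.1332*k - 0.5159)/(6.58*k^2 + 0.67*k + 3.01)^2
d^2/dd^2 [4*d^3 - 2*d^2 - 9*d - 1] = 24*d - 4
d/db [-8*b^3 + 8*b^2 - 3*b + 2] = -24*b^2 + 16*b - 3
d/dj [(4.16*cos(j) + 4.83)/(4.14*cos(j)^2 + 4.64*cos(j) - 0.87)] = (17.2224*cos(j)^2 + 39.9924*cos(j) + 26.0304)*sin(j)/(17.1396*cos(j)^4 + 38.4192*cos(j)^3 + 14.326*cos(j)^2 - 8.0736*cos(j) + 0.7569)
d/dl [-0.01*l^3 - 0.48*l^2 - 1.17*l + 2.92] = -0.03*l^2 - 0.96*l - 1.17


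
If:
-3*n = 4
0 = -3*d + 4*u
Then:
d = 4*u/3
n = -4/3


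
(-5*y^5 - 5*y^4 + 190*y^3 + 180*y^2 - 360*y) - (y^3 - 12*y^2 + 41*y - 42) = -5*y^5 - 5*y^4 + 189*y^3 + 192*y^2 - 401*y + 42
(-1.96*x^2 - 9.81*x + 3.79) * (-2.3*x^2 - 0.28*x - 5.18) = 4.508*x^4 + 23.1118*x^3 + 4.1826*x^2 + 49.7546*x - 19.6322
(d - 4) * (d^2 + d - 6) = d^3 - 3*d^2 - 10*d + 24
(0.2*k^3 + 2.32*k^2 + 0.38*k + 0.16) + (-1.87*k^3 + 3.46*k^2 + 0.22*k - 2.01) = -1.67*k^3 + 5.78*k^2 + 0.6*k - 1.85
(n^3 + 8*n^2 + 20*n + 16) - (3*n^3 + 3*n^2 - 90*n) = -2*n^3 + 5*n^2 + 110*n + 16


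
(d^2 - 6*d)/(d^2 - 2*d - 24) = d/(d + 4)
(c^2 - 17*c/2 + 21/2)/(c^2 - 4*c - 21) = (c - 3/2)/(c + 3)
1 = 1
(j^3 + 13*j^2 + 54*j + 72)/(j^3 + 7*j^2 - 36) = (j + 4)/(j - 2)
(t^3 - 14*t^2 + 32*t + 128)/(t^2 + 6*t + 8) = (t^2 - 16*t + 64)/(t + 4)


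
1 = 1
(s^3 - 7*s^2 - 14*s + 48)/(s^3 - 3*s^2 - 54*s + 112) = (s + 3)/(s + 7)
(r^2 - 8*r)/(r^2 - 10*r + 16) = r/(r - 2)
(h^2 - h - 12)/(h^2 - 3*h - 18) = (h - 4)/(h - 6)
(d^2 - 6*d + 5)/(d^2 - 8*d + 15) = (d - 1)/(d - 3)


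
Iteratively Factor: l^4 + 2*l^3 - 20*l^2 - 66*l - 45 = (l + 1)*(l^3 + l^2 - 21*l - 45) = (l - 5)*(l + 1)*(l^2 + 6*l + 9) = (l - 5)*(l + 1)*(l + 3)*(l + 3)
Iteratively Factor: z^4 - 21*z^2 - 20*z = (z + 1)*(z^3 - z^2 - 20*z) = (z + 1)*(z + 4)*(z^2 - 5*z) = (z - 5)*(z + 1)*(z + 4)*(z)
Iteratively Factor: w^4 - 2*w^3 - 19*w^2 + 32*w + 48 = (w + 4)*(w^3 - 6*w^2 + 5*w + 12) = (w - 3)*(w + 4)*(w^2 - 3*w - 4) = (w - 3)*(w + 1)*(w + 4)*(w - 4)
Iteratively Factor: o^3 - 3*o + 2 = (o + 2)*(o^2 - 2*o + 1) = (o - 1)*(o + 2)*(o - 1)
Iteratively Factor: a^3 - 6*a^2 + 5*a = (a - 5)*(a^2 - a) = (a - 5)*(a - 1)*(a)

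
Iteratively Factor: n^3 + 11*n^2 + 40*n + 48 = (n + 3)*(n^2 + 8*n + 16) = (n + 3)*(n + 4)*(n + 4)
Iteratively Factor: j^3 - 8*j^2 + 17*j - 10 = (j - 2)*(j^2 - 6*j + 5) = (j - 5)*(j - 2)*(j - 1)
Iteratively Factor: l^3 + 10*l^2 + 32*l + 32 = (l + 4)*(l^2 + 6*l + 8) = (l + 4)^2*(l + 2)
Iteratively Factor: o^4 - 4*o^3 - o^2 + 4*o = (o - 4)*(o^3 - o) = o*(o - 4)*(o^2 - 1) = o*(o - 4)*(o - 1)*(o + 1)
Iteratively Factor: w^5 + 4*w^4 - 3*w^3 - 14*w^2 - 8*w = (w + 1)*(w^4 + 3*w^3 - 6*w^2 - 8*w) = w*(w + 1)*(w^3 + 3*w^2 - 6*w - 8) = w*(w - 2)*(w + 1)*(w^2 + 5*w + 4) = w*(w - 2)*(w + 1)*(w + 4)*(w + 1)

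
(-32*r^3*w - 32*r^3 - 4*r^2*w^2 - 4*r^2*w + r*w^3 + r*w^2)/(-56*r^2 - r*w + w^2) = r*(4*r*w + 4*r + w^2 + w)/(7*r + w)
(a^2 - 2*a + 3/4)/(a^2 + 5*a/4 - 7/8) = 2*(2*a - 3)/(4*a + 7)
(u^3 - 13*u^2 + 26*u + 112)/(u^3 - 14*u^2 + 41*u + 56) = (u + 2)/(u + 1)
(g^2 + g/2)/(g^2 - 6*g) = (g + 1/2)/(g - 6)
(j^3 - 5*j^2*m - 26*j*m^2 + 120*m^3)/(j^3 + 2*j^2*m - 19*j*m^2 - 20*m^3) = (j - 6*m)/(j + m)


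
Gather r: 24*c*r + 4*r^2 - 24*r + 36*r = 4*r^2 + r*(24*c + 12)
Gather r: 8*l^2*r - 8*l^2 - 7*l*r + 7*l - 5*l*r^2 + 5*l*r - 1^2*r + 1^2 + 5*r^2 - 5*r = -8*l^2 + 7*l + r^2*(5 - 5*l) + r*(8*l^2 - 2*l - 6) + 1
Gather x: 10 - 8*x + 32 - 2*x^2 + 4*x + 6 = -2*x^2 - 4*x + 48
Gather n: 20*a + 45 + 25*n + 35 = 20*a + 25*n + 80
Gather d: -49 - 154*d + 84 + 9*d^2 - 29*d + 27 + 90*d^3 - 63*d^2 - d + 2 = 90*d^3 - 54*d^2 - 184*d + 64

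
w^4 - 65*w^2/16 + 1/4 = (w - 2)*(w - 1/4)*(w + 1/4)*(w + 2)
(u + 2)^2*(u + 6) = u^3 + 10*u^2 + 28*u + 24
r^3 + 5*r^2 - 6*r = r*(r - 1)*(r + 6)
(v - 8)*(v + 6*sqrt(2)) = v^2 - 8*v + 6*sqrt(2)*v - 48*sqrt(2)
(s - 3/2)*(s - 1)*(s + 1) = s^3 - 3*s^2/2 - s + 3/2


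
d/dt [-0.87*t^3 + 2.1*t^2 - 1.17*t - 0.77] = -2.61*t^2 + 4.2*t - 1.17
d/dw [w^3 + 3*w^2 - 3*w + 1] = 3*w^2 + 6*w - 3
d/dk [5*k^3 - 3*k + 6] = 15*k^2 - 3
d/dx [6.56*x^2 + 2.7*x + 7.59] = 13.12*x + 2.7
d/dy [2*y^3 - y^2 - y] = 6*y^2 - 2*y - 1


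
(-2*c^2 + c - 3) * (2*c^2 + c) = -4*c^4 - 5*c^2 - 3*c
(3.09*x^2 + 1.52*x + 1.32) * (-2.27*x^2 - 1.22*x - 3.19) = -7.0143*x^4 - 7.2202*x^3 - 14.7079*x^2 - 6.4592*x - 4.2108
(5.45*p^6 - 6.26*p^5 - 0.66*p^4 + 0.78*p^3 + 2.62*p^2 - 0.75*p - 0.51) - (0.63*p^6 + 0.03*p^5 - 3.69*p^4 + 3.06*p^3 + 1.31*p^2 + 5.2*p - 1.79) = 4.82*p^6 - 6.29*p^5 + 3.03*p^4 - 2.28*p^3 + 1.31*p^2 - 5.95*p + 1.28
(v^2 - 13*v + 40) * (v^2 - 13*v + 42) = v^4 - 26*v^3 + 251*v^2 - 1066*v + 1680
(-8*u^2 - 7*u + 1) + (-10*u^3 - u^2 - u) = -10*u^3 - 9*u^2 - 8*u + 1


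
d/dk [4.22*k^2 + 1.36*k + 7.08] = 8.44*k + 1.36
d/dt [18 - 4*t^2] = -8*t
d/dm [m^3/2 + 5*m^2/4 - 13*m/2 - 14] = 3*m^2/2 + 5*m/2 - 13/2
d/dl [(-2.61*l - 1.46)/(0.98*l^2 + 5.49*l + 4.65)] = (2.5578*l^2 + 2.8616*l - 4.1211)/(0.9604*l^4 + 10.7604*l^3 + 39.2541*l^2 + 51.057*l + 21.6225)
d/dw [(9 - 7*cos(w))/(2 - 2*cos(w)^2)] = (7*cos(w)^2 - 18*cos(w) + 7)/(2*sin(w)^3)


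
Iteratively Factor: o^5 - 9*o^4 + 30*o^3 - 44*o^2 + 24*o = (o - 2)*(o^4 - 7*o^3 + 16*o^2 - 12*o) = (o - 3)*(o - 2)*(o^3 - 4*o^2 + 4*o) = (o - 3)*(o - 2)^2*(o^2 - 2*o) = (o - 3)*(o - 2)^3*(o)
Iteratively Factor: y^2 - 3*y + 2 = (y - 2)*(y - 1)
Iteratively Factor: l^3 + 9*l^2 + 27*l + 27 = (l + 3)*(l^2 + 6*l + 9) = (l + 3)^2*(l + 3)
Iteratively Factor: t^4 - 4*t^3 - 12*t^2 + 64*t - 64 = (t - 4)*(t^3 - 12*t + 16) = (t - 4)*(t - 2)*(t^2 + 2*t - 8) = (t - 4)*(t - 2)^2*(t + 4)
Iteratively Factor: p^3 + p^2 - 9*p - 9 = (p + 3)*(p^2 - 2*p - 3) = (p + 1)*(p + 3)*(p - 3)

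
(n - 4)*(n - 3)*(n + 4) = n^3 - 3*n^2 - 16*n + 48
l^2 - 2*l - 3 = (l - 3)*(l + 1)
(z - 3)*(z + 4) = z^2 + z - 12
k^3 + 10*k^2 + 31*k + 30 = (k + 2)*(k + 3)*(k + 5)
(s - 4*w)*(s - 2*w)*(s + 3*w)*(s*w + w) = s^4*w - 3*s^3*w^2 + s^3*w - 10*s^2*w^3 - 3*s^2*w^2 + 24*s*w^4 - 10*s*w^3 + 24*w^4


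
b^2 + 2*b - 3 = (b - 1)*(b + 3)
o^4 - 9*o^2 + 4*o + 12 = (o - 2)^2*(o + 1)*(o + 3)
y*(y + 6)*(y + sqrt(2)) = y^3 + sqrt(2)*y^2 + 6*y^2 + 6*sqrt(2)*y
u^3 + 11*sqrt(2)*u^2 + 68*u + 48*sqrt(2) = (u + sqrt(2))*(u + 4*sqrt(2))*(u + 6*sqrt(2))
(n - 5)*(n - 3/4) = n^2 - 23*n/4 + 15/4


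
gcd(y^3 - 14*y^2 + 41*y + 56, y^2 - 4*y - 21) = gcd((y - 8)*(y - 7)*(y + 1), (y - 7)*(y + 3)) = y - 7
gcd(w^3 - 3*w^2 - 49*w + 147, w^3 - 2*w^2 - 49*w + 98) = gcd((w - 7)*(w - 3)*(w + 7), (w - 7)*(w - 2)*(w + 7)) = w^2 - 49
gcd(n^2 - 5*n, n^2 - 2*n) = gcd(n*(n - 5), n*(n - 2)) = n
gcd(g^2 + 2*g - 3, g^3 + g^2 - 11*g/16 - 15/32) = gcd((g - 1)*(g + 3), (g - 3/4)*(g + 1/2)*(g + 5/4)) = 1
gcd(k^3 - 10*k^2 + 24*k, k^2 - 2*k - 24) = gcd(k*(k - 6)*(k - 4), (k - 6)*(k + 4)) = k - 6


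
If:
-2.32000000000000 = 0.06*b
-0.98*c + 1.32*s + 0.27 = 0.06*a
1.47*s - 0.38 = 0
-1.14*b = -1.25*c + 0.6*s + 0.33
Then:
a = 579.83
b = -38.67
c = -34.88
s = 0.26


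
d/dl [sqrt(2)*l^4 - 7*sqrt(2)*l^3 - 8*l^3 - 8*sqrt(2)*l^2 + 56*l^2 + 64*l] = 4*sqrt(2)*l^3 - 21*sqrt(2)*l^2 - 24*l^2 - 16*sqrt(2)*l + 112*l + 64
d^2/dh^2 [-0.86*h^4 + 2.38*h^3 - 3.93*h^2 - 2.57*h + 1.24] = -10.32*h^2 + 14.28*h - 7.86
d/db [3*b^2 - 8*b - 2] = 6*b - 8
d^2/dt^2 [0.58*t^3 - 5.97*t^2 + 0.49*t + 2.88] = 3.48*t - 11.94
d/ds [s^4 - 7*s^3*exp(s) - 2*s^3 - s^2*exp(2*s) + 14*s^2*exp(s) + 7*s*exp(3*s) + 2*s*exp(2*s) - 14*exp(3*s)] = -7*s^3*exp(s) + 4*s^3 - 2*s^2*exp(2*s) - 7*s^2*exp(s) - 6*s^2 + 21*s*exp(3*s) + 2*s*exp(2*s) + 28*s*exp(s) - 35*exp(3*s) + 2*exp(2*s)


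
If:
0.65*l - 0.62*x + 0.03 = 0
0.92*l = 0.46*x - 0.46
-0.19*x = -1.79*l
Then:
No Solution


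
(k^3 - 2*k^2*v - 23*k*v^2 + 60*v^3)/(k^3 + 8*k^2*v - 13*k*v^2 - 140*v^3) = (k - 3*v)/(k + 7*v)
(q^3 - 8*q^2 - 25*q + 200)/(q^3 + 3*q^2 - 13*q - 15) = (q^2 - 13*q + 40)/(q^2 - 2*q - 3)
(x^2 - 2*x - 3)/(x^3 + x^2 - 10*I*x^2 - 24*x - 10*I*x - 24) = (x - 3)/(x^2 - 10*I*x - 24)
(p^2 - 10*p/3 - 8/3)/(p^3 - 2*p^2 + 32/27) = 9*(p - 4)/(9*p^2 - 24*p + 16)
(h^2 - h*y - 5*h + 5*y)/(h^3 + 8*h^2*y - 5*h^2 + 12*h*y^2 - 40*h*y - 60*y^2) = (h - y)/(h^2 + 8*h*y + 12*y^2)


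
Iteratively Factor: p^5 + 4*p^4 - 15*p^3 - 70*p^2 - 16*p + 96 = (p + 4)*(p^4 - 15*p^2 - 10*p + 24) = (p + 3)*(p + 4)*(p^3 - 3*p^2 - 6*p + 8) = (p - 1)*(p + 3)*(p + 4)*(p^2 - 2*p - 8) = (p - 4)*(p - 1)*(p + 3)*(p + 4)*(p + 2)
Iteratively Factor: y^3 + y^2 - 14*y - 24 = (y + 3)*(y^2 - 2*y - 8) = (y + 2)*(y + 3)*(y - 4)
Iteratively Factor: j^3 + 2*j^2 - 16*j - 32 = (j - 4)*(j^2 + 6*j + 8) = (j - 4)*(j + 2)*(j + 4)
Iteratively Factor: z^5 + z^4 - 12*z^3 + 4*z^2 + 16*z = (z - 2)*(z^4 + 3*z^3 - 6*z^2 - 8*z) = (z - 2)*(z + 1)*(z^3 + 2*z^2 - 8*z) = z*(z - 2)*(z + 1)*(z^2 + 2*z - 8) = z*(z - 2)^2*(z + 1)*(z + 4)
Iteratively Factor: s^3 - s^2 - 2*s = (s)*(s^2 - s - 2) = s*(s - 2)*(s + 1)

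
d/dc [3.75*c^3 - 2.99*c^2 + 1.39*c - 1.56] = 11.25*c^2 - 5.98*c + 1.39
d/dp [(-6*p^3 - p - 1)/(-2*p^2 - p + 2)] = (-(4*p + 1)*(6*p^3 + p + 1) + (18*p^2 + 1)*(2*p^2 + p - 2))/(2*p^2 + p - 2)^2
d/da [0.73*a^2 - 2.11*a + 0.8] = 1.46*a - 2.11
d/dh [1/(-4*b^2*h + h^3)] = (4*b^2 - 3*h^2)/(h^2*(4*b^2 - h^2)^2)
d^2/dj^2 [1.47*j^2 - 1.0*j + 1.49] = 2.94000000000000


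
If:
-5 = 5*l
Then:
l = -1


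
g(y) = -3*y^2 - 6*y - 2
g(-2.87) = -9.49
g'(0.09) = -6.54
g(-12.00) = -362.00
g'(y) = -6*y - 6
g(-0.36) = -0.23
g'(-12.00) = 66.00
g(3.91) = -71.32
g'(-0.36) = -3.84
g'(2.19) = -19.14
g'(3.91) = -29.46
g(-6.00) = -74.00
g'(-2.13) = 6.78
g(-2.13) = -2.83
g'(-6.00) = 30.00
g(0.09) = -2.56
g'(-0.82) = -1.08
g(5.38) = -121.11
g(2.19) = -29.53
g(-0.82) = 0.90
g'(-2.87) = 11.22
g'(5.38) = -38.28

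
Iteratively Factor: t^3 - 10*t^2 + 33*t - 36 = (t - 3)*(t^2 - 7*t + 12) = (t - 4)*(t - 3)*(t - 3)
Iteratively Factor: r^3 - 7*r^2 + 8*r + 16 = (r - 4)*(r^2 - 3*r - 4) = (r - 4)^2*(r + 1)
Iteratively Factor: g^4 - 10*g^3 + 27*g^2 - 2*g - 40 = (g - 4)*(g^3 - 6*g^2 + 3*g + 10) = (g - 5)*(g - 4)*(g^2 - g - 2) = (g - 5)*(g - 4)*(g - 2)*(g + 1)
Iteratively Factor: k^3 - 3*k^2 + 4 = (k - 2)*(k^2 - k - 2) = (k - 2)^2*(k + 1)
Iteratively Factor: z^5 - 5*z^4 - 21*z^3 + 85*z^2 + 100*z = (z - 5)*(z^4 - 21*z^2 - 20*z) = (z - 5)*(z + 1)*(z^3 - z^2 - 20*z) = z*(z - 5)*(z + 1)*(z^2 - z - 20) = z*(z - 5)^2*(z + 1)*(z + 4)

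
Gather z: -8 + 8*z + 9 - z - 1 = 7*z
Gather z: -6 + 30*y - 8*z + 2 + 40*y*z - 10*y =20*y + z*(40*y - 8) - 4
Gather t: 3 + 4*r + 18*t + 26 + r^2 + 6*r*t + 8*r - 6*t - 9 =r^2 + 12*r + t*(6*r + 12) + 20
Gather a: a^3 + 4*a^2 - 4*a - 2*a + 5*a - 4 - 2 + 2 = a^3 + 4*a^2 - a - 4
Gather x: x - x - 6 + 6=0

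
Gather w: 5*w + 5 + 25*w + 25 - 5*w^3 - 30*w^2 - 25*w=-5*w^3 - 30*w^2 + 5*w + 30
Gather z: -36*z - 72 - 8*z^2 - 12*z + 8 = -8*z^2 - 48*z - 64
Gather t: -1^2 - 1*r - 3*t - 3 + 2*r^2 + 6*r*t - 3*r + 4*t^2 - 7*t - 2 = 2*r^2 - 4*r + 4*t^2 + t*(6*r - 10) - 6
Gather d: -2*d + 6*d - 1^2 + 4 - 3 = 4*d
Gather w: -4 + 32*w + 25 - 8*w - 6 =24*w + 15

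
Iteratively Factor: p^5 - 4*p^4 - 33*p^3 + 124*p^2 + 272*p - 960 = (p + 4)*(p^4 - 8*p^3 - p^2 + 128*p - 240) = (p - 5)*(p + 4)*(p^3 - 3*p^2 - 16*p + 48) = (p - 5)*(p - 3)*(p + 4)*(p^2 - 16) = (p - 5)*(p - 3)*(p + 4)^2*(p - 4)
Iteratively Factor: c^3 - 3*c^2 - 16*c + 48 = (c + 4)*(c^2 - 7*c + 12) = (c - 3)*(c + 4)*(c - 4)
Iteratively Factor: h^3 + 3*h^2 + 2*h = (h + 2)*(h^2 + h) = h*(h + 2)*(h + 1)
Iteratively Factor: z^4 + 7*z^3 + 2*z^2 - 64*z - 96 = (z + 4)*(z^3 + 3*z^2 - 10*z - 24) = (z - 3)*(z + 4)*(z^2 + 6*z + 8) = (z - 3)*(z + 4)^2*(z + 2)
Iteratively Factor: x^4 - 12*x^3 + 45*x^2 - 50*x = (x - 2)*(x^3 - 10*x^2 + 25*x) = x*(x - 2)*(x^2 - 10*x + 25) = x*(x - 5)*(x - 2)*(x - 5)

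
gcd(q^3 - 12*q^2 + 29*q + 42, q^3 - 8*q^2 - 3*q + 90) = q - 6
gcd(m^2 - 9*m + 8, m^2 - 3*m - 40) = m - 8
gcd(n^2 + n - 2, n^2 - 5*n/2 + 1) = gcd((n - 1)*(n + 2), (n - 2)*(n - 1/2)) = 1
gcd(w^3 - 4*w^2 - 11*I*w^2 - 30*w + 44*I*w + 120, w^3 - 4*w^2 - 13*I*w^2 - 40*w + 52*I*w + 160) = w^2 + w*(-4 - 5*I) + 20*I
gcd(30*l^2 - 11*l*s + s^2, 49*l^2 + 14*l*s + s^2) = 1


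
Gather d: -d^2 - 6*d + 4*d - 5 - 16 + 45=-d^2 - 2*d + 24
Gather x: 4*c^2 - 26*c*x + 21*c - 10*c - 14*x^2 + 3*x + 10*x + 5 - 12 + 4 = 4*c^2 + 11*c - 14*x^2 + x*(13 - 26*c) - 3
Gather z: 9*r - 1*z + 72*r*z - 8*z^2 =9*r - 8*z^2 + z*(72*r - 1)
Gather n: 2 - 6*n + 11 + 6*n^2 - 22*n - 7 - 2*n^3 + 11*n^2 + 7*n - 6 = -2*n^3 + 17*n^2 - 21*n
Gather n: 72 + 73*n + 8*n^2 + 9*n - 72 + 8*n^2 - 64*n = 16*n^2 + 18*n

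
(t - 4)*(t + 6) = t^2 + 2*t - 24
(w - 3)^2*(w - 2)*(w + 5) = w^4 - 3*w^3 - 19*w^2 + 87*w - 90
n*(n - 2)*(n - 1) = n^3 - 3*n^2 + 2*n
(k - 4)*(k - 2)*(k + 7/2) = k^3 - 5*k^2/2 - 13*k + 28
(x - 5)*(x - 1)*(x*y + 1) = x^3*y - 6*x^2*y + x^2 + 5*x*y - 6*x + 5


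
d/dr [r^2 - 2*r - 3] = 2*r - 2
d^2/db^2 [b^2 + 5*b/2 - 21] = 2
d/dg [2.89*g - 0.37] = 2.89000000000000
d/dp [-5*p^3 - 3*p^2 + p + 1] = -15*p^2 - 6*p + 1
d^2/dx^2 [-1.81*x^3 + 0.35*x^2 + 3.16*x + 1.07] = 0.7 - 10.86*x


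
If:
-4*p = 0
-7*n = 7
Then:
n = -1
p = 0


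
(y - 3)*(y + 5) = y^2 + 2*y - 15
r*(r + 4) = r^2 + 4*r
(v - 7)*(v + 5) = v^2 - 2*v - 35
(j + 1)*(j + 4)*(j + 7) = j^3 + 12*j^2 + 39*j + 28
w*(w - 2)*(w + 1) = w^3 - w^2 - 2*w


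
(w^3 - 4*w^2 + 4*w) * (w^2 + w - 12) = w^5 - 3*w^4 - 12*w^3 + 52*w^2 - 48*w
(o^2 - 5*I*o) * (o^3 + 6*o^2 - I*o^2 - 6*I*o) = o^5 + 6*o^4 - 6*I*o^4 - 5*o^3 - 36*I*o^3 - 30*o^2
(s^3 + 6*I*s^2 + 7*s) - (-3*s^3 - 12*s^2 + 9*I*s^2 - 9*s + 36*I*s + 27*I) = 4*s^3 + 12*s^2 - 3*I*s^2 + 16*s - 36*I*s - 27*I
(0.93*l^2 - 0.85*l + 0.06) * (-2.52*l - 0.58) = -2.3436*l^3 + 1.6026*l^2 + 0.3418*l - 0.0348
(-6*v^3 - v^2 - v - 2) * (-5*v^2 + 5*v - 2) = 30*v^5 - 25*v^4 + 12*v^3 + 7*v^2 - 8*v + 4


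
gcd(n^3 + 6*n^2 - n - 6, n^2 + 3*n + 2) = n + 1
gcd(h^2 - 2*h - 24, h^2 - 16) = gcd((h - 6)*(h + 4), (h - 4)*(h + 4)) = h + 4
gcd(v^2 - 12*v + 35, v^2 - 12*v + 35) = v^2 - 12*v + 35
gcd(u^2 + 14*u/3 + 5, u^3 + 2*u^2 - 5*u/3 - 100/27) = u + 5/3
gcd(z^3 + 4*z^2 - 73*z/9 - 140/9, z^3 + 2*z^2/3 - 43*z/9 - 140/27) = z^2 - z - 28/9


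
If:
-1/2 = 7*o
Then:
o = -1/14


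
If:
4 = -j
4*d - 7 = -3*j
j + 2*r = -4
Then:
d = 19/4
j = -4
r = 0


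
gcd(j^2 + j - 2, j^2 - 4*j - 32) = 1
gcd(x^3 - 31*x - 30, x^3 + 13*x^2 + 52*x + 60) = x + 5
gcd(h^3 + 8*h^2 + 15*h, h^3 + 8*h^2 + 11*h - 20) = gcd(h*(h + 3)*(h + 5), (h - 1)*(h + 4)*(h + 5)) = h + 5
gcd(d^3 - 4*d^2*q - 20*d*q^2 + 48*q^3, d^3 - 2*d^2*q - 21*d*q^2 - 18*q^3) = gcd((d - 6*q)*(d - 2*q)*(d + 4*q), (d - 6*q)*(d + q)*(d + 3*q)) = -d + 6*q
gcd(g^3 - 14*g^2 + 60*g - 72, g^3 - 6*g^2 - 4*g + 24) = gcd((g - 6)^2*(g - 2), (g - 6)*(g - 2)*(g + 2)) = g^2 - 8*g + 12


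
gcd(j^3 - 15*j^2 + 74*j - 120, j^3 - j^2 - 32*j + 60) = j - 5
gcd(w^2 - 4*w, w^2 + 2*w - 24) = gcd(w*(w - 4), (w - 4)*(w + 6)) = w - 4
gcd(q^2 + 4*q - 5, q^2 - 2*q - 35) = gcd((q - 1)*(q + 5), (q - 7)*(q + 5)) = q + 5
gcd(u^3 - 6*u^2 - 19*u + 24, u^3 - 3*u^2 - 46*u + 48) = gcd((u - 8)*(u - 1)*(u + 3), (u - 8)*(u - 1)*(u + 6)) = u^2 - 9*u + 8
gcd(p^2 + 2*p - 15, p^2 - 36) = 1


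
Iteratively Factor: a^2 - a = (a)*(a - 1)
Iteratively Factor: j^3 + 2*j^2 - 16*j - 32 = (j + 4)*(j^2 - 2*j - 8) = (j + 2)*(j + 4)*(j - 4)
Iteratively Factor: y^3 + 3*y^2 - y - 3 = (y + 1)*(y^2 + 2*y - 3) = (y + 1)*(y + 3)*(y - 1)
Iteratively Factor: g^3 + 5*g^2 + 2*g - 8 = (g + 2)*(g^2 + 3*g - 4) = (g + 2)*(g + 4)*(g - 1)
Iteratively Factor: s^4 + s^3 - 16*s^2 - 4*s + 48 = (s - 3)*(s^3 + 4*s^2 - 4*s - 16) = (s - 3)*(s + 4)*(s^2 - 4) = (s - 3)*(s + 2)*(s + 4)*(s - 2)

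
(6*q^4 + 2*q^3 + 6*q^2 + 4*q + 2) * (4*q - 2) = 24*q^5 - 4*q^4 + 20*q^3 + 4*q^2 - 4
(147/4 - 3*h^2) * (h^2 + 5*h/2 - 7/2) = -3*h^4 - 15*h^3/2 + 189*h^2/4 + 735*h/8 - 1029/8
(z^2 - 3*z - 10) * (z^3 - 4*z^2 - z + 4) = z^5 - 7*z^4 + z^3 + 47*z^2 - 2*z - 40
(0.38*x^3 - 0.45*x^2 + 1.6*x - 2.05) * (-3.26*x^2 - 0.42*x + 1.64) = -1.2388*x^5 + 1.3074*x^4 - 4.4038*x^3 + 5.273*x^2 + 3.485*x - 3.362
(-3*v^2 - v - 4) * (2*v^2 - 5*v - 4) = -6*v^4 + 13*v^3 + 9*v^2 + 24*v + 16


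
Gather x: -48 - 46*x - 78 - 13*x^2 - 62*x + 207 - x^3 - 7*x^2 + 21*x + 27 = -x^3 - 20*x^2 - 87*x + 108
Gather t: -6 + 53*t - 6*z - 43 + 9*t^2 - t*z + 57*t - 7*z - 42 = 9*t^2 + t*(110 - z) - 13*z - 91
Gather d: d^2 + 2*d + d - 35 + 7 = d^2 + 3*d - 28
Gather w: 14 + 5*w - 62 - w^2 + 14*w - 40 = -w^2 + 19*w - 88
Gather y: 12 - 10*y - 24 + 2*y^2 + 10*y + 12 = 2*y^2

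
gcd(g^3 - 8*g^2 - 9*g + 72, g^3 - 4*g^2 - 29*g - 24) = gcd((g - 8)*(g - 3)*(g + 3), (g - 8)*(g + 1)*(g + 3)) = g^2 - 5*g - 24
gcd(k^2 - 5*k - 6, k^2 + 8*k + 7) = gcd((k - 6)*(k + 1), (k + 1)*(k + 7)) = k + 1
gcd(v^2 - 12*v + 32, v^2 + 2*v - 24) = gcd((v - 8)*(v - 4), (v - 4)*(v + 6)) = v - 4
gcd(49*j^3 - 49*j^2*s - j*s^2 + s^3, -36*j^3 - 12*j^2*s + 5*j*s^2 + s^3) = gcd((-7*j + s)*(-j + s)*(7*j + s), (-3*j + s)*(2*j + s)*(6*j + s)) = 1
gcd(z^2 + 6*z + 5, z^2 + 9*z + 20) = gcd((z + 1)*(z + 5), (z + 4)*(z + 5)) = z + 5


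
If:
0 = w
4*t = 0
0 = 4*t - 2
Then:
No Solution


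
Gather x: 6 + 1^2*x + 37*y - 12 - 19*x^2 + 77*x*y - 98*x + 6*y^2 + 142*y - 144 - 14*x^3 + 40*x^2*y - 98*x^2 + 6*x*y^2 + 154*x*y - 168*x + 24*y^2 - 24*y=-14*x^3 + x^2*(40*y - 117) + x*(6*y^2 + 231*y - 265) + 30*y^2 + 155*y - 150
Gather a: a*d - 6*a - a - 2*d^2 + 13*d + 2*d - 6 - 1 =a*(d - 7) - 2*d^2 + 15*d - 7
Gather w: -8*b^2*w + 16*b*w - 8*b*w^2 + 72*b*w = -8*b*w^2 + w*(-8*b^2 + 88*b)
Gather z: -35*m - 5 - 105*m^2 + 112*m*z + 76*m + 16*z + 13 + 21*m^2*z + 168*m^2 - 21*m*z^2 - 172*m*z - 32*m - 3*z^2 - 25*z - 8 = 63*m^2 + 9*m + z^2*(-21*m - 3) + z*(21*m^2 - 60*m - 9)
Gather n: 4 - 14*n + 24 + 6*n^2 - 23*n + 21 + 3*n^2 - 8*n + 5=9*n^2 - 45*n + 54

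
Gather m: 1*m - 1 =m - 1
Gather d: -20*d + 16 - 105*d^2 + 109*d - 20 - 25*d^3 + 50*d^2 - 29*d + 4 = -25*d^3 - 55*d^2 + 60*d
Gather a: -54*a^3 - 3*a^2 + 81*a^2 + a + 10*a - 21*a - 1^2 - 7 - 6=-54*a^3 + 78*a^2 - 10*a - 14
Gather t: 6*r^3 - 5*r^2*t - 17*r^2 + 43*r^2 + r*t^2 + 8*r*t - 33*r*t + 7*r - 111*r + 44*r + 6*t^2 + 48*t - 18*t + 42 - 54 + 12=6*r^3 + 26*r^2 - 60*r + t^2*(r + 6) + t*(-5*r^2 - 25*r + 30)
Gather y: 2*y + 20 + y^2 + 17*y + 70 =y^2 + 19*y + 90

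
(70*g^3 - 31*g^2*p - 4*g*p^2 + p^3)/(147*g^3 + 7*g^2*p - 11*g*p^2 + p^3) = (-10*g^2 + 3*g*p + p^2)/(-21*g^2 - 4*g*p + p^2)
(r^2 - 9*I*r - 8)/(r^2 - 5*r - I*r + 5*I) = (r - 8*I)/(r - 5)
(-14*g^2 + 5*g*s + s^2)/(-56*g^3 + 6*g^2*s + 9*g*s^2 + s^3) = 1/(4*g + s)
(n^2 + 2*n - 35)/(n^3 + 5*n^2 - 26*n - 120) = (n + 7)/(n^2 + 10*n + 24)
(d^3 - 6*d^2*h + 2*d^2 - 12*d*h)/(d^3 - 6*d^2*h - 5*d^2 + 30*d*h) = (d + 2)/(d - 5)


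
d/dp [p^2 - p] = 2*p - 1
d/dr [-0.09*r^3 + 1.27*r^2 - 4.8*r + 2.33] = -0.27*r^2 + 2.54*r - 4.8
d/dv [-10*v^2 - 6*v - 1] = -20*v - 6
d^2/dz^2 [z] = 0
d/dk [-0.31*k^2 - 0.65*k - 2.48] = -0.62*k - 0.65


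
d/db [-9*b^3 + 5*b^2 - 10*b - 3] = -27*b^2 + 10*b - 10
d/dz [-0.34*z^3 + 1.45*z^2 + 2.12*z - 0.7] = -1.02*z^2 + 2.9*z + 2.12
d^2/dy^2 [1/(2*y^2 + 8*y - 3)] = 4*(-2*y^2 - 8*y + 8*(y + 2)^2 + 3)/(2*y^2 + 8*y - 3)^3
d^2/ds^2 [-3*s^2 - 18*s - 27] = -6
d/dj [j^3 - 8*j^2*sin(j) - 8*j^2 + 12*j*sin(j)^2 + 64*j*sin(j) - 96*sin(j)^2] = -8*j^2*cos(j) + 3*j^2 - 16*j*sin(j) + 12*j*sin(2*j) + 64*j*cos(j) - 16*j + 12*sin(j)^2 + 64*sin(j) - 96*sin(2*j)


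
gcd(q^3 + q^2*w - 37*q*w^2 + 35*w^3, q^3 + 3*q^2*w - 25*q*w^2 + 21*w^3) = q^2 + 6*q*w - 7*w^2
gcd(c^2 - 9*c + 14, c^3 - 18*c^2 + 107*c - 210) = c - 7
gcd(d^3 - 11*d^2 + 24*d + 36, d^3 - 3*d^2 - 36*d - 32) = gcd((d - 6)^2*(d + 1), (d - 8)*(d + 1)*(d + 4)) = d + 1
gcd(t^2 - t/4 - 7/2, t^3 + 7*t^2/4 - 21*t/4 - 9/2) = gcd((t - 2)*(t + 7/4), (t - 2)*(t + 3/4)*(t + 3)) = t - 2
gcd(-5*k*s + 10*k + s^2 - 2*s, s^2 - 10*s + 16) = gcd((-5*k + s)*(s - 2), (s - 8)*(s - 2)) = s - 2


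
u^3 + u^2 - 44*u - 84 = (u - 7)*(u + 2)*(u + 6)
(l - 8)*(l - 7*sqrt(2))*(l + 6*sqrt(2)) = l^3 - 8*l^2 - sqrt(2)*l^2 - 84*l + 8*sqrt(2)*l + 672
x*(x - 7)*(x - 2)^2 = x^4 - 11*x^3 + 32*x^2 - 28*x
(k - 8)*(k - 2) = k^2 - 10*k + 16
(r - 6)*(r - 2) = r^2 - 8*r + 12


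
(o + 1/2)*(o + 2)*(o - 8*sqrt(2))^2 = o^4 - 16*sqrt(2)*o^3 + 5*o^3/2 - 40*sqrt(2)*o^2 + 129*o^2 - 16*sqrt(2)*o + 320*o + 128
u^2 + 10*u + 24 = (u + 4)*(u + 6)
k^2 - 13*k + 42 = (k - 7)*(k - 6)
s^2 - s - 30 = (s - 6)*(s + 5)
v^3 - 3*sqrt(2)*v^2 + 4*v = v*(v - 2*sqrt(2))*(v - sqrt(2))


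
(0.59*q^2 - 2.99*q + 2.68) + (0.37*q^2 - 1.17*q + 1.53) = 0.96*q^2 - 4.16*q + 4.21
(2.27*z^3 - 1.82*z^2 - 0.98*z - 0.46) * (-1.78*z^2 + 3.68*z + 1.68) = -4.0406*z^5 + 11.5932*z^4 - 1.1396*z^3 - 5.8452*z^2 - 3.3392*z - 0.7728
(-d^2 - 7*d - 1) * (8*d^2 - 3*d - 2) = -8*d^4 - 53*d^3 + 15*d^2 + 17*d + 2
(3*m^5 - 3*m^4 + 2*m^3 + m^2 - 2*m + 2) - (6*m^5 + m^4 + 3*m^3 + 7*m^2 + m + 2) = -3*m^5 - 4*m^4 - m^3 - 6*m^2 - 3*m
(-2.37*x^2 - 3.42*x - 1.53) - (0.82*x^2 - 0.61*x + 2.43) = -3.19*x^2 - 2.81*x - 3.96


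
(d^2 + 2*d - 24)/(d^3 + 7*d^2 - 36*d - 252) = (d - 4)/(d^2 + d - 42)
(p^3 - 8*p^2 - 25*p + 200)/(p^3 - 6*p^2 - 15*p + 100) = (p^2 - 3*p - 40)/(p^2 - p - 20)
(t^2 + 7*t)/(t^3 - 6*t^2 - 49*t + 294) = t/(t^2 - 13*t + 42)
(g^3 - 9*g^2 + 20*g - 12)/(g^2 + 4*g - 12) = (g^2 - 7*g + 6)/(g + 6)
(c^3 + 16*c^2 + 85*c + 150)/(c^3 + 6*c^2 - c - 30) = (c^2 + 11*c + 30)/(c^2 + c - 6)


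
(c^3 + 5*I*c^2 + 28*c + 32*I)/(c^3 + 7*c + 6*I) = (c^2 + 4*I*c + 32)/(c^2 - I*c + 6)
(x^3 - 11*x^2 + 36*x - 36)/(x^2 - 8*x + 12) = x - 3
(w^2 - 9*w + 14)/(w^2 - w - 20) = (-w^2 + 9*w - 14)/(-w^2 + w + 20)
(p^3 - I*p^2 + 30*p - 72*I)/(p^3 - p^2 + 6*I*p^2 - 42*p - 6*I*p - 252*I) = (p^2 - 7*I*p - 12)/(p^2 - p - 42)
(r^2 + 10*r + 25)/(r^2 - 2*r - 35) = (r + 5)/(r - 7)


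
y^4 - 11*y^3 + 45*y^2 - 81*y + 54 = (y - 3)^3*(y - 2)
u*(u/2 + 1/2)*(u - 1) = u^3/2 - u/2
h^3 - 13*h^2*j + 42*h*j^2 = h*(h - 7*j)*(h - 6*j)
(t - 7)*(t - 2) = t^2 - 9*t + 14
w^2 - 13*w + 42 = (w - 7)*(w - 6)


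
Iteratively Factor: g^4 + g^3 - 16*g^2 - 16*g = (g + 1)*(g^3 - 16*g) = (g - 4)*(g + 1)*(g^2 + 4*g) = (g - 4)*(g + 1)*(g + 4)*(g)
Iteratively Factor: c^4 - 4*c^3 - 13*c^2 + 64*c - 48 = (c + 4)*(c^3 - 8*c^2 + 19*c - 12) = (c - 1)*(c + 4)*(c^2 - 7*c + 12) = (c - 4)*(c - 1)*(c + 4)*(c - 3)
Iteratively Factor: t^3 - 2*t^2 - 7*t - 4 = (t + 1)*(t^2 - 3*t - 4) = (t - 4)*(t + 1)*(t + 1)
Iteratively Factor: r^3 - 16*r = (r + 4)*(r^2 - 4*r) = r*(r + 4)*(r - 4)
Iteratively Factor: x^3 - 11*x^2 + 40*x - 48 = (x - 3)*(x^2 - 8*x + 16) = (x - 4)*(x - 3)*(x - 4)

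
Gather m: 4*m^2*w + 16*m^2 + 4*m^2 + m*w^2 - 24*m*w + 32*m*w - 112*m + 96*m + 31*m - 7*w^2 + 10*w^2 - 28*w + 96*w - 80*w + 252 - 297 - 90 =m^2*(4*w + 20) + m*(w^2 + 8*w + 15) + 3*w^2 - 12*w - 135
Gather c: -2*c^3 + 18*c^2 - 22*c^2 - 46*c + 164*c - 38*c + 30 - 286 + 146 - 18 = -2*c^3 - 4*c^2 + 80*c - 128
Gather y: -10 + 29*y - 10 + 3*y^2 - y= 3*y^2 + 28*y - 20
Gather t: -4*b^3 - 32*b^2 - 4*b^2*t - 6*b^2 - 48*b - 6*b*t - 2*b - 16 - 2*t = -4*b^3 - 38*b^2 - 50*b + t*(-4*b^2 - 6*b - 2) - 16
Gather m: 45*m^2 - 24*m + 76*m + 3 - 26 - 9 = 45*m^2 + 52*m - 32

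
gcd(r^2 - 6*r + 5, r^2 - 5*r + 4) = r - 1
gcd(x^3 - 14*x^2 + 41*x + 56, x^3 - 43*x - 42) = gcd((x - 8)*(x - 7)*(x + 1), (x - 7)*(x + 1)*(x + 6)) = x^2 - 6*x - 7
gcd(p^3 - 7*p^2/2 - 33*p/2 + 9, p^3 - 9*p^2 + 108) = p^2 - 3*p - 18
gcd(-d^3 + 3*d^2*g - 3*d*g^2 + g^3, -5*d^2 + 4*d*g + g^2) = d - g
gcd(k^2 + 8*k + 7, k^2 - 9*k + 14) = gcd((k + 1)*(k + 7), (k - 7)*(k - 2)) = 1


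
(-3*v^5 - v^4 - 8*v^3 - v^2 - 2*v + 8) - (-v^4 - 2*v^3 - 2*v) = -3*v^5 - 6*v^3 - v^2 + 8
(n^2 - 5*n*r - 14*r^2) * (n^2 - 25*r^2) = n^4 - 5*n^3*r - 39*n^2*r^2 + 125*n*r^3 + 350*r^4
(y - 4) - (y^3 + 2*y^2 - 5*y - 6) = -y^3 - 2*y^2 + 6*y + 2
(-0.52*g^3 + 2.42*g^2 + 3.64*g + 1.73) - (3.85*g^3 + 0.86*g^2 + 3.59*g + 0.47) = -4.37*g^3 + 1.56*g^2 + 0.0500000000000003*g + 1.26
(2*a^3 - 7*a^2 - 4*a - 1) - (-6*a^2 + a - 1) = 2*a^3 - a^2 - 5*a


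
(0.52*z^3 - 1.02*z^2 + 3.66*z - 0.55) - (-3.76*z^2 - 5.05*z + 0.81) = 0.52*z^3 + 2.74*z^2 + 8.71*z - 1.36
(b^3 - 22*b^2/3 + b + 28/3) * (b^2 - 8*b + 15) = b^5 - 46*b^4/3 + 224*b^3/3 - 326*b^2/3 - 179*b/3 + 140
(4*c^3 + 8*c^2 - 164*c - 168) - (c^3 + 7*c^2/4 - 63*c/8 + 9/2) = 3*c^3 + 25*c^2/4 - 1249*c/8 - 345/2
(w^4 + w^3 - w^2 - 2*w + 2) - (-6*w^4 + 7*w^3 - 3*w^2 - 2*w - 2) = 7*w^4 - 6*w^3 + 2*w^2 + 4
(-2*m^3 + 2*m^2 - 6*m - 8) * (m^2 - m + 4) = -2*m^5 + 4*m^4 - 16*m^3 + 6*m^2 - 16*m - 32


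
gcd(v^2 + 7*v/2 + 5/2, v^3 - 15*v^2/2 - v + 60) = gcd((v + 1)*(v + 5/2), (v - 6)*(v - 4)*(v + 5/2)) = v + 5/2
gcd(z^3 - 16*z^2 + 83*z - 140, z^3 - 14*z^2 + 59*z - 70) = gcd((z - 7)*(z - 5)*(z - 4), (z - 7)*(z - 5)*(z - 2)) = z^2 - 12*z + 35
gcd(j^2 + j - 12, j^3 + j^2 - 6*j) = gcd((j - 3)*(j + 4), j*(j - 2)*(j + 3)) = 1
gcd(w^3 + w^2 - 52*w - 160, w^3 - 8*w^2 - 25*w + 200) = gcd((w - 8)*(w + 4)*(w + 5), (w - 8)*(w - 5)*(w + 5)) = w^2 - 3*w - 40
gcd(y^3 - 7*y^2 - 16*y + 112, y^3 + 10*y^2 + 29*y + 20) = y + 4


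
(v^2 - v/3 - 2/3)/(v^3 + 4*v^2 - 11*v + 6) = (v + 2/3)/(v^2 + 5*v - 6)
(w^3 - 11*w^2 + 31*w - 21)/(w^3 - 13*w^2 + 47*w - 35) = (w - 3)/(w - 5)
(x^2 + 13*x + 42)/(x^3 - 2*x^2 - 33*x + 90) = (x + 7)/(x^2 - 8*x + 15)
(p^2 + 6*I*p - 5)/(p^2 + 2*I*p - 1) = (p + 5*I)/(p + I)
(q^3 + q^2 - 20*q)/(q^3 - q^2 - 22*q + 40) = q/(q - 2)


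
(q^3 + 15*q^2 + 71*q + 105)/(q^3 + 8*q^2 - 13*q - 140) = (q + 3)/(q - 4)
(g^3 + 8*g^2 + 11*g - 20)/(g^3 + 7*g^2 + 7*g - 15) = (g + 4)/(g + 3)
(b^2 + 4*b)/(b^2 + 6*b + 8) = b/(b + 2)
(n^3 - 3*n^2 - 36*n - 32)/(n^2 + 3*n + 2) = (n^2 - 4*n - 32)/(n + 2)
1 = 1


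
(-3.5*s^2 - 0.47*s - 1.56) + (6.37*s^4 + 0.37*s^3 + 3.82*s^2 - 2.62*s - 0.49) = 6.37*s^4 + 0.37*s^3 + 0.32*s^2 - 3.09*s - 2.05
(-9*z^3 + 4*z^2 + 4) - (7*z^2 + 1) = -9*z^3 - 3*z^2 + 3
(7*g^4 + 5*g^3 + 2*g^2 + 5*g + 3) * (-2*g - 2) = -14*g^5 - 24*g^4 - 14*g^3 - 14*g^2 - 16*g - 6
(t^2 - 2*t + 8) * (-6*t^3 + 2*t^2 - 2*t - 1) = -6*t^5 + 14*t^4 - 54*t^3 + 19*t^2 - 14*t - 8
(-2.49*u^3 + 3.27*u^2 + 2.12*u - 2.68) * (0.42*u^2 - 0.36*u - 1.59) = -1.0458*u^5 + 2.2698*u^4 + 3.6723*u^3 - 7.0881*u^2 - 2.406*u + 4.2612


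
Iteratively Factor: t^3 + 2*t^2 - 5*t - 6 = (t - 2)*(t^2 + 4*t + 3) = (t - 2)*(t + 1)*(t + 3)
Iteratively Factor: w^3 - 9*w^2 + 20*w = (w)*(w^2 - 9*w + 20) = w*(w - 4)*(w - 5)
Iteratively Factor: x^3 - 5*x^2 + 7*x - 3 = (x - 1)*(x^2 - 4*x + 3) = (x - 3)*(x - 1)*(x - 1)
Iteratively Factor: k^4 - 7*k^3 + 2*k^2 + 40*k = (k)*(k^3 - 7*k^2 + 2*k + 40) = k*(k - 5)*(k^2 - 2*k - 8) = k*(k - 5)*(k + 2)*(k - 4)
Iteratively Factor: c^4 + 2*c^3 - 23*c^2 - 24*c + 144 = (c + 4)*(c^3 - 2*c^2 - 15*c + 36) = (c - 3)*(c + 4)*(c^2 + c - 12) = (c - 3)^2*(c + 4)*(c + 4)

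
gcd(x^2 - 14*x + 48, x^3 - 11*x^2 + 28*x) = 1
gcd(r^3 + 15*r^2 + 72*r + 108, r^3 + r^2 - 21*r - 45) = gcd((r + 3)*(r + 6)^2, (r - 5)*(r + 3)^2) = r + 3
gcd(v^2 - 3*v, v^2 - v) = v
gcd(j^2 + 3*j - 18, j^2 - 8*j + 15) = j - 3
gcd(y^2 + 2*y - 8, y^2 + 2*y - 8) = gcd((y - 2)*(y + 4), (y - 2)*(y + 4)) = y^2 + 2*y - 8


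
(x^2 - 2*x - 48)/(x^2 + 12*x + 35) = (x^2 - 2*x - 48)/(x^2 + 12*x + 35)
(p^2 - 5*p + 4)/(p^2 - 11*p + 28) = (p - 1)/(p - 7)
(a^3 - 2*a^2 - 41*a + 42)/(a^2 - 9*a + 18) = (a^3 - 2*a^2 - 41*a + 42)/(a^2 - 9*a + 18)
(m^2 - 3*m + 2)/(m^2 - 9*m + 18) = (m^2 - 3*m + 2)/(m^2 - 9*m + 18)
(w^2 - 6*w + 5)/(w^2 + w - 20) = (w^2 - 6*w + 5)/(w^2 + w - 20)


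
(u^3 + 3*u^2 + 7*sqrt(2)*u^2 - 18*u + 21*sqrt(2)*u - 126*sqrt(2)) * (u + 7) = u^4 + 7*sqrt(2)*u^3 + 10*u^3 + 3*u^2 + 70*sqrt(2)*u^2 - 126*u + 21*sqrt(2)*u - 882*sqrt(2)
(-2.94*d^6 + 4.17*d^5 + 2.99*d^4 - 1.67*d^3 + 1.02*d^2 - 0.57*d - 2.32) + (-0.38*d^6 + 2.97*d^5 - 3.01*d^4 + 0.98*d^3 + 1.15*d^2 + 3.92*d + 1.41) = -3.32*d^6 + 7.14*d^5 - 0.0199999999999996*d^4 - 0.69*d^3 + 2.17*d^2 + 3.35*d - 0.91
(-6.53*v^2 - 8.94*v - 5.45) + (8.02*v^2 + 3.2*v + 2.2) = 1.49*v^2 - 5.74*v - 3.25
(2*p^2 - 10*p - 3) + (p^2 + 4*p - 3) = 3*p^2 - 6*p - 6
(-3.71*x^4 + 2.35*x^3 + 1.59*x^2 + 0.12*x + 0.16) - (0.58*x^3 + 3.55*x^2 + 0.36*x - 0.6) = -3.71*x^4 + 1.77*x^3 - 1.96*x^2 - 0.24*x + 0.76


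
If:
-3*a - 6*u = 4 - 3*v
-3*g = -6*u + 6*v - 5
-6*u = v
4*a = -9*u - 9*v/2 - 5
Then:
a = -32/25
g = 118/75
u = -1/150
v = 1/25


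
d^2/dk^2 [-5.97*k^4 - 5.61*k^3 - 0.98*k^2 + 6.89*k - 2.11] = -71.64*k^2 - 33.66*k - 1.96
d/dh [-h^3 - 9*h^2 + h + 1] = -3*h^2 - 18*h + 1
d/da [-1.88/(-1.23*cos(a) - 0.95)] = 2.3124*sin(a)/(1.23*cos(a) + 0.95)^2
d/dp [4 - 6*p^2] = -12*p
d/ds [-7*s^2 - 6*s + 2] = -14*s - 6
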